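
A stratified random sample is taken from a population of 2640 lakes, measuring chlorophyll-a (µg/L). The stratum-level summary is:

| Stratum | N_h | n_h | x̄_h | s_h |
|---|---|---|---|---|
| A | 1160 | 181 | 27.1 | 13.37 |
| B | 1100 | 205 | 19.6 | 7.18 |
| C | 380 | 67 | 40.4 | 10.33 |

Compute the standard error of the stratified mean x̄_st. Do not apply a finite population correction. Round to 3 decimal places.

SE(x̄_st) ≈ 0.517

V̂(x̄_st) = Σ W_h² s_h²/n_h, with W_h = N_h/N and N = 2640:
  stratum A: (1160/2640)²·13.37²/181 = 0.190674
  stratum B: (1100/2640)²·7.18²/205 = 0.0436589
  stratum C: (380/2640)²·10.33²/67 = 0.0329978
V̂(x̄_st) = 0.267331
SE(x̄_st) = √0.267331 = 0.517041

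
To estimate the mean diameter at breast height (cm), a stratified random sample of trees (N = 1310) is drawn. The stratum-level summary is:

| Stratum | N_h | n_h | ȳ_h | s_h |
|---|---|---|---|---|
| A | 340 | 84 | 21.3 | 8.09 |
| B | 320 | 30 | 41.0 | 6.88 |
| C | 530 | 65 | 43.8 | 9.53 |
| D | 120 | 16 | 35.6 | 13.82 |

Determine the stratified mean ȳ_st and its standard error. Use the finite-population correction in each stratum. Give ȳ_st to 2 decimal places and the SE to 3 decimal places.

ȳ_st = Σ W_h ȳ_h = (340·21.3 + 320·41.0 + 530·43.8 + 120·35.6)/1310 = 36.52519
V̂(ȳ_st) = Σ W_h² (1 − n_h/N_h) s_h²/n_h, with W_h = N_h/N and N = 1310:
  stratum A: (340/1310)²·(1 − 84/340)·8.09²/84 = 0.0395179
  stratum B: (320/1310)²·(1 − 30/320)·6.88²/30 = 0.085322
  stratum C: (530/1310)²·(1 − 65/530)·9.53²/65 = 0.200659
  stratum D: (120/1310)²·(1 − 16/120)·13.82²/16 = 0.0868097
V̂(ȳ_st) = 0.412309
SE(ȳ_st) = √0.412309 = 0.642113

ȳ_st ≈ 36.53, SE ≈ 0.642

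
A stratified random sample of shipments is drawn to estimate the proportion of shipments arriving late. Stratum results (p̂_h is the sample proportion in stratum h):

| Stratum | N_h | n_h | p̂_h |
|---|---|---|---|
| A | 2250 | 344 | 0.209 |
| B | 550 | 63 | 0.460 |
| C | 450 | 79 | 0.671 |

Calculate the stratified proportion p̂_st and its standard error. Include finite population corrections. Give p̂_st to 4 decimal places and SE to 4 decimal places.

N = 3250; stratum weights W_h = N_h/N.
p̂_st = Σ W_h p̂_h = (2250·0.209 + 550·0.460 + 450·0.671)/3250 = 0.31545
V̂(p̂_st) = Σ W_h² (1 − n_h/N_h) p̂_h(1−p̂_h)/(n_h−1):
  stratum A: (2250/3250)²·(1 − 344/2250)·0.209·0.791/343 = 0.000195689
  stratum B: (550/3250)²·(1 − 63/550)·0.460·0.540/62 = 0.000101598
  stratum C: (450/3250)²·(1 − 79/450)·0.671·0.329/78 = 4.47346e-05
V̂(p̂_st) = 0.000342022; SE = √V̂ = 0.0184938

p̂_st ≈ 0.3154, SE ≈ 0.0185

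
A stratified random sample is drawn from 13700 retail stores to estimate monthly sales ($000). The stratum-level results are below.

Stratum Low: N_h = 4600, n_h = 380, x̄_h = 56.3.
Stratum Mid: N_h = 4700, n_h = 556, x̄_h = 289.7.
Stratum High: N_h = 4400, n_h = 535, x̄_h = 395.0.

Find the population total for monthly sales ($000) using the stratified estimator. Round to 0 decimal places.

τ̂_st = Σ N_h x̄_h = 4600·56.3 + 4700·289.7 + 4400·395.0 = 3358570

τ̂_st ≈ 3358570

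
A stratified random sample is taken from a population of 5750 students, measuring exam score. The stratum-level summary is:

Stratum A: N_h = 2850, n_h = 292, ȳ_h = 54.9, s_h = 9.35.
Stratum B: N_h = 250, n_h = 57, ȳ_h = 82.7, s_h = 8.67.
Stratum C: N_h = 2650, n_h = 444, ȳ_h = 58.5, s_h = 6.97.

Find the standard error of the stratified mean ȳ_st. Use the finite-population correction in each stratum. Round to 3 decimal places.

SE(ȳ_st) ≈ 0.295

V̂(ȳ_st) = Σ W_h² (1 − n_h/N_h) s_h²/n_h, with W_h = N_h/N and N = 5750:
  stratum A: (2850/5750)²·(1 − 292/2850)·9.35²/292 = 0.0660161
  stratum B: (250/5750)²·(1 − 57/250)·8.67²/57 = 0.00192453
  stratum C: (2650/5750)²·(1 − 444/2650)·6.97²/444 = 0.0193463
V̂(ȳ_st) = 0.087287
SE(ȳ_st) = √0.087287 = 0.295444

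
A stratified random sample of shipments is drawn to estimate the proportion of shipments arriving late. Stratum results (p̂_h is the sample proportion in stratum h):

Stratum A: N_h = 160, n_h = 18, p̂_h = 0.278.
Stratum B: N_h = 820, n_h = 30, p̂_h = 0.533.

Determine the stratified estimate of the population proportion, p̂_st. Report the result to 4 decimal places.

N = 980; stratum weights W_h = N_h/N.
p̂_st = Σ W_h p̂_h = (160·0.278 + 820·0.533)/980 = 0.49137

p̂_st ≈ 0.4914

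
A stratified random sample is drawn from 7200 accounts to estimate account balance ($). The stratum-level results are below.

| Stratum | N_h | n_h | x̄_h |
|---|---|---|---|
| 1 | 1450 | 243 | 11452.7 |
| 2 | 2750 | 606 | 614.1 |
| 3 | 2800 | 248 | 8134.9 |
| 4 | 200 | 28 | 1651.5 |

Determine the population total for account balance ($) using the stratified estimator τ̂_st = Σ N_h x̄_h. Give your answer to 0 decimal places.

τ̂_st = Σ N_h x̄_h = 1450·11452.7 + 2750·614.1 + 2800·8134.9 + 200·1651.5 = 41403210

τ̂_st ≈ 41403210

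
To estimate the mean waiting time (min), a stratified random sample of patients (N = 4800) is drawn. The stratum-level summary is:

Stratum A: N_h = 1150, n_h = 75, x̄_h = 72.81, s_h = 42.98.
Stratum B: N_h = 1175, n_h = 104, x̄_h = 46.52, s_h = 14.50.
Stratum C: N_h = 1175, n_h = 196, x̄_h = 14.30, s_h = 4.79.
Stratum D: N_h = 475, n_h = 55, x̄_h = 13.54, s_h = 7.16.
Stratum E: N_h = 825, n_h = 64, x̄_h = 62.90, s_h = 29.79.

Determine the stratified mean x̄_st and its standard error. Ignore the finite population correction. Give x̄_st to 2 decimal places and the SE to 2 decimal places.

x̄_st ≈ 44.48, SE ≈ 1.40

x̄_st = Σ W_h x̄_h = (1150·72.81 + 1175·46.52 + 1175·14.30 + 475·13.54 + 825·62.90)/4800 = 44.48313
V̂(x̄_st) = Σ W_h² s_h²/n_h, with W_h = N_h/N and N = 4800:
  stratum A: (1150/4800)²·42.98²/75 = 1.41379
  stratum B: (1175/4800)²·14.50²/104 = 0.121142
  stratum C: (1175/4800)²·4.79²/196 = 0.00701469
  stratum D: (475/4800)²·7.16²/55 = 0.00912784
  stratum E: (825/4800)²·29.79²/64 = 0.409625
V̂(x̄_st) = 1.9607
SE(x̄_st) = √1.9607 = 1.40025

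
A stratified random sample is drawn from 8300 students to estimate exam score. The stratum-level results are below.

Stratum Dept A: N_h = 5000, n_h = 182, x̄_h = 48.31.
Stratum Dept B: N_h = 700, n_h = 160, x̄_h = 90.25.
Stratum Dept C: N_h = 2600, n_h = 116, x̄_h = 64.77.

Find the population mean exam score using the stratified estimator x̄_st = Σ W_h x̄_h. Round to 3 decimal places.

x̄_st ≈ 57.003

N = Σ N_h = 8300. Stratum weights W_h = N_h/N.
x̄_st = (5000·48.31 + 700·90.25 + 2600·64.77) / 8300 = 57.00325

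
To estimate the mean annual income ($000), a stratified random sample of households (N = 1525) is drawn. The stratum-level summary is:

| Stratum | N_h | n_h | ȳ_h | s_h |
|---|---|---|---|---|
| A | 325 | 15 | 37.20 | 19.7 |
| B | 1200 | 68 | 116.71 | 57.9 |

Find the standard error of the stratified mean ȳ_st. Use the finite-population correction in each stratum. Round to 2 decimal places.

V̂(ȳ_st) = Σ W_h² (1 − n_h/N_h) s_h²/n_h, with W_h = N_h/N and N = 1525:
  stratum A: (325/1525)²·(1 − 15/325)·19.7²/15 = 1.12085
  stratum B: (1200/1525)²·(1 − 68/1200)·57.9²/68 = 28.7963
V̂(ȳ_st) = 29.9171
SE(ȳ_st) = √29.9171 = 5.46965

SE(ȳ_st) ≈ 5.47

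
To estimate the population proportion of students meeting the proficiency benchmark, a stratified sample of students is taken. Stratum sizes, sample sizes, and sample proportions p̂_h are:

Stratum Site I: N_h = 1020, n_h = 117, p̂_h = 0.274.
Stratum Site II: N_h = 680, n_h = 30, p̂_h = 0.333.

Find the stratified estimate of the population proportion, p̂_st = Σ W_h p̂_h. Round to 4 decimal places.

p̂_st ≈ 0.2976

N = 1700; stratum weights W_h = N_h/N.
p̂_st = Σ W_h p̂_h = (1020·0.274 + 680·0.333)/1700 = 0.29760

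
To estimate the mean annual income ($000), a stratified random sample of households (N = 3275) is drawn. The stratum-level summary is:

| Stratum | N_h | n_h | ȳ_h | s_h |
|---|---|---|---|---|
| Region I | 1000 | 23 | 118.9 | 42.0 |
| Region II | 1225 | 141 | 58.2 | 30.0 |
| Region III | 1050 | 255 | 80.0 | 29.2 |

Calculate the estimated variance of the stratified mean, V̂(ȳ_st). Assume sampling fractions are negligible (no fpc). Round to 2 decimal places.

V̂(ȳ_st) ≈ 8.39

V̂(ȳ_st) = Σ W_h² s_h²/n_h, with W_h = N_h/N and N = 3275:
  stratum Region I: (1000/3275)²·42.0²/23 = 7.15069
  stratum Region II: (1225/3275)²·30.0²/141 = 0.893044
  stratum Region III: (1050/3275)²·29.2²/255 = 0.343702
V̂(ȳ_st) = 8.38744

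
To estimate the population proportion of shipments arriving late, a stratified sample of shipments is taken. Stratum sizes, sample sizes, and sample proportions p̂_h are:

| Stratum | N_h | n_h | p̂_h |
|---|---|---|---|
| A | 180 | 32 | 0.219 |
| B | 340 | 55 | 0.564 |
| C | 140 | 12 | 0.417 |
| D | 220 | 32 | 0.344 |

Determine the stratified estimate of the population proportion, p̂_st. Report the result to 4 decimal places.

N = 880; stratum weights W_h = N_h/N.
p̂_st = Σ W_h p̂_h = (180·0.219 + 340·0.564 + 140·0.417 + 220·0.344)/880 = 0.41505

p̂_st ≈ 0.4150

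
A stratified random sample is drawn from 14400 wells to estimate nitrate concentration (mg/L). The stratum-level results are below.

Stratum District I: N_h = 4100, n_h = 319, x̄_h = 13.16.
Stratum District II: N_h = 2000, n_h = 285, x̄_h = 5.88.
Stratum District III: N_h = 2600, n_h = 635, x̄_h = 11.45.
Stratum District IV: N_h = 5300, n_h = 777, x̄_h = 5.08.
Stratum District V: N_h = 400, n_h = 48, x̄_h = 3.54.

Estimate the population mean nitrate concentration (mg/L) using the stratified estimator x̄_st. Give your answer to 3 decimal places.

N = Σ N_h = 14400. Stratum weights W_h = N_h/N.
x̄_st = (4100·13.16 + 2000·5.88 + 2600·11.45 + 5300·5.08 + 400·3.54) / 14400 = 8.59903

x̄_st ≈ 8.599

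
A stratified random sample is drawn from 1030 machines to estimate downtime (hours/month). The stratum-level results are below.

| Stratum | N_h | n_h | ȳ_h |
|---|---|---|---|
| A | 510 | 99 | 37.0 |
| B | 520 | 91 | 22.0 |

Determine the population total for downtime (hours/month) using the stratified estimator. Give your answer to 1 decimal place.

τ̂_st ≈ 30310.0

τ̂_st = Σ N_h ȳ_h = 510·37.0 + 520·22.0 = 30310.0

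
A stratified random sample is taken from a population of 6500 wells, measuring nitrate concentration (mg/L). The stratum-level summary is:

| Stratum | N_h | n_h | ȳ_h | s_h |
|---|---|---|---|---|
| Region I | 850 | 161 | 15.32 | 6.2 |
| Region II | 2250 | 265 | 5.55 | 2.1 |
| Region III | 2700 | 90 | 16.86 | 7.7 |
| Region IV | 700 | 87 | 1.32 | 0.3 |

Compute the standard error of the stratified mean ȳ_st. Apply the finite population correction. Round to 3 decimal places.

V̂(ȳ_st) = Σ W_h² (1 − n_h/N_h) s_h²/n_h, with W_h = N_h/N and N = 6500:
  stratum Region I: (850/6500)²·(1 − 161/850)·6.2²/161 = 0.00330955
  stratum Region II: (2250/6500)²·(1 − 265/2250)·2.1²/265 = 0.00175917
  stratum Region III: (2700/6500)²·(1 − 90/2700)·7.7²/90 = 0.109879
  stratum Region IV: (700/6500)²·(1 − 87/700)·0.3²/87 = 1.05064e-05
V̂(ȳ_st) = 0.114959
SE(ȳ_st) = √0.114959 = 0.339056

SE(ȳ_st) ≈ 0.339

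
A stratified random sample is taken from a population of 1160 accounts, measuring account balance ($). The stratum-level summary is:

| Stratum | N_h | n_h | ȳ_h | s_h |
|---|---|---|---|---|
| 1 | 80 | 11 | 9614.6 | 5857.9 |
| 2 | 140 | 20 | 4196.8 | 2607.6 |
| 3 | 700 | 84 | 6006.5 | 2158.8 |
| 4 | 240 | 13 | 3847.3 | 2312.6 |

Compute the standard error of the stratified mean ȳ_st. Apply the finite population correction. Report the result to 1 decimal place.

V̂(ȳ_st) = Σ W_h² (1 − n_h/N_h) s_h²/n_h, with W_h = N_h/N and N = 1160:
  stratum 1: (80/1160)²·(1 − 11/80)·5857.9²/11 = 12797.2
  stratum 2: (140/1160)²·(1 − 20/140)·2607.6²/20 = 4244.68
  stratum 3: (700/1160)²·(1 − 84/700)·2158.8²/84 = 17779
  stratum 4: (240/1160)²·(1 − 13/240)·2312.6²/13 = 16656.3
V̂(ȳ_st) = 51477.2
SE(ȳ_st) = √51477.2 = 226.886

SE(ȳ_st) ≈ 226.9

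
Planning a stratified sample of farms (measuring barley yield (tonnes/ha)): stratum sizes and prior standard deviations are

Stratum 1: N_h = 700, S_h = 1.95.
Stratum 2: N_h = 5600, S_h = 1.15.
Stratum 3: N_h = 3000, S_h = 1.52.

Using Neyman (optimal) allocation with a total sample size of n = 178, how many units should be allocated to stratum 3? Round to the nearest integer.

66

Neyman allocation: n_h = n · N_h S_h / Σ N_i S_i, with n = 178.
  stratum 1: N_h·S_h = 700·1.95 = 1365.00
  stratum 2: N_h·S_h = 5600·1.15 = 6440.00
  stratum 3: N_h·S_h = 3000·1.52 = 4560.00
Σ N_h S_h = 12365.00
n for stratum 3 = 178·4560.00/12365.00 = 65.643 → 66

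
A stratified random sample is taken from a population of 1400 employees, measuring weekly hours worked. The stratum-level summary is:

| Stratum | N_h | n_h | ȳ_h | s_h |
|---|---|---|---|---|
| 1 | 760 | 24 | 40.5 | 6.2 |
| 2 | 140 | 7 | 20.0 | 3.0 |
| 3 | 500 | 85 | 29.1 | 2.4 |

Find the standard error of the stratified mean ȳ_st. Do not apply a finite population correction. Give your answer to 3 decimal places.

SE(ȳ_st) ≈ 0.702

V̂(ȳ_st) = Σ W_h² s_h²/n_h, with W_h = N_h/N and N = 1400:
  stratum 1: (760/1400)²·6.2²/24 = 0.472001
  stratum 2: (140/1400)²·3.0²/7 = 0.0128571
  stratum 3: (500/1400)²·2.4²/85 = 0.00864346
V̂(ȳ_st) = 0.493502
SE(ȳ_st) = √0.493502 = 0.702497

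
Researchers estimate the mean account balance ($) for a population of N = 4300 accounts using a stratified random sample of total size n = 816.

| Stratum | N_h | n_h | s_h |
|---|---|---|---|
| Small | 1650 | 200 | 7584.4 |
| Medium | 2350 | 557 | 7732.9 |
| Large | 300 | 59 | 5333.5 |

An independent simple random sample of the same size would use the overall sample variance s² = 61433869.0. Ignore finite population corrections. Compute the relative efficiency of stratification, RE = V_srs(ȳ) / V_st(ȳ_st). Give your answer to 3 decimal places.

V̂(ȳ_st) = Σ W_h² s_h²/n_h, with W_h = N_h/N and N = 4300:
  stratum Small: (1650/4300)²·7584.4²/200 = 42349
  stratum Medium: (2350/4300)²·7732.9²/557 = 32064.8
  stratum Large: (300/4300)²·5333.5²/59 = 2346.81
V_st = 76760.6
V_srs = s²/n = 61433869.0/816 = 75286.6
Relative efficiency = V_srs / V_st = 75286.6/76760.6 = 0.9808

RE ≈ 0.981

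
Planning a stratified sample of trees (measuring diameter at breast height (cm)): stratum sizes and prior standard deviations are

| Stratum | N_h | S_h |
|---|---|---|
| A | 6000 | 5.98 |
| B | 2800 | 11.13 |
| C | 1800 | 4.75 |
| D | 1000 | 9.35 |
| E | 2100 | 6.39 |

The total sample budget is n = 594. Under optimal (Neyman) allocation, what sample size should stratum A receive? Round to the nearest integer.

Neyman allocation: n_h = n · N_h S_h / Σ N_i S_i, with n = 594.
  stratum A: N_h·S_h = 6000·5.98 = 35880.00
  stratum B: N_h·S_h = 2800·11.13 = 31164.00
  stratum C: N_h·S_h = 1800·4.75 = 8550.00
  stratum D: N_h·S_h = 1000·9.35 = 9350.00
  stratum E: N_h·S_h = 2100·6.39 = 13419.00
Σ N_h S_h = 98363.00
n for stratum A = 594·35880.00/98363.00 = 216.674 → 217

217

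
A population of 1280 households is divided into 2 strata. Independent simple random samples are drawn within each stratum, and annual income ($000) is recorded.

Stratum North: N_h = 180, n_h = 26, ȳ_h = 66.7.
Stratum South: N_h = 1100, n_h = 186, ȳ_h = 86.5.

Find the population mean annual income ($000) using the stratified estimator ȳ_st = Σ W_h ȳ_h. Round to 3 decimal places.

N = Σ N_h = 1280. Stratum weights W_h = N_h/N.
ȳ_st = (180·66.7 + 1100·86.5) / 1280 = 83.71563

ȳ_st ≈ 83.716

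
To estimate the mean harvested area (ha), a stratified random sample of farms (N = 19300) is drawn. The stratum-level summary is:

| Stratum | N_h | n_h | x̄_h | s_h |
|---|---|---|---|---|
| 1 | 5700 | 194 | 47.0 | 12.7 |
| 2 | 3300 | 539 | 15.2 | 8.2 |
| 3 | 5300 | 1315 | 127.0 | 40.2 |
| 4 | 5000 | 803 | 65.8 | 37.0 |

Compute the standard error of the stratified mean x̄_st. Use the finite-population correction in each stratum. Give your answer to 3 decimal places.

SE(x̄_st) ≈ 0.489

V̂(x̄_st) = Σ W_h² (1 − n_h/N_h) s_h²/n_h, with W_h = N_h/N and N = 19300:
  stratum 1: (5700/19300)²·(1 − 194/5700)·12.7²/194 = 0.070049
  stratum 2: (3300/19300)²·(1 − 539/3300)·8.2²/539 = 0.00305144
  stratum 3: (5300/19300)²·(1 − 1315/5300)·40.2²/1315 = 0.0696812
  stratum 4: (5000/19300)²·(1 − 803/5000)·37.0²/803 = 0.0960467
V̂(x̄_st) = 0.238828
SE(x̄_st) = √0.238828 = 0.488701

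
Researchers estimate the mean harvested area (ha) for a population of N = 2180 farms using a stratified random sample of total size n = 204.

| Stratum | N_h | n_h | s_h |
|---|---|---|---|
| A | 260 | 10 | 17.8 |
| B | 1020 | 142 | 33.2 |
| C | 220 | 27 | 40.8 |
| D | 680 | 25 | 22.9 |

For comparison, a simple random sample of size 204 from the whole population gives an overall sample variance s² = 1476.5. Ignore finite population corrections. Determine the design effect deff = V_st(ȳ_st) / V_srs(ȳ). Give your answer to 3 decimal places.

deff ≈ 0.666

V̂(ȳ_st) = Σ W_h² s_h²/n_h, with W_h = N_h/N and N = 2180:
  stratum A: (260/2180)²·17.8²/10 = 0.450686
  stratum B: (1020/2180)²·33.2²/142 = 1.69932
  stratum C: (220/2180)²·40.8²/27 = 0.627898
  stratum D: (680/2180)²·22.9²/25 = 2.04097
V_st = 4.81887
V_srs = s²/n = 1476.5/204 = 7.23775
deff = V_st / V_srs = 4.81887/7.23775 = 0.6658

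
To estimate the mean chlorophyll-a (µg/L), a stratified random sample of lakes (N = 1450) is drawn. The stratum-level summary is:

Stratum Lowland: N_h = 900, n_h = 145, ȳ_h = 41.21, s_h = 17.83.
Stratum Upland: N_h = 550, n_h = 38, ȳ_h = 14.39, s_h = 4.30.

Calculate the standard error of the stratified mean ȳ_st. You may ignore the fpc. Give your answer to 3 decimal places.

SE(ȳ_st) ≈ 0.956

V̂(ȳ_st) = Σ W_h² s_h²/n_h, with W_h = N_h/N and N = 1450:
  stratum Lowland: (900/1450)²·17.83²/145 = 0.844663
  stratum Upland: (550/1450)²·4.30²/38 = 0.0700072
V̂(ȳ_st) = 0.914671
SE(ȳ_st) = √0.914671 = 0.956384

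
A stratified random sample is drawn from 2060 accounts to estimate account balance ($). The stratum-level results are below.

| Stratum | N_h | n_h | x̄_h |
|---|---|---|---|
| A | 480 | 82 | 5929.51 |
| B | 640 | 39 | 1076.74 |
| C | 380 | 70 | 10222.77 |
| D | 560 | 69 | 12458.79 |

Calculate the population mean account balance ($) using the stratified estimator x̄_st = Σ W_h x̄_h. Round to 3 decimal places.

N = Σ N_h = 2060. Stratum weights W_h = N_h/N.
x̄_st = (480·5929.51 + 640·1076.74 + 380·10222.77 + 560·12458.79) / 2060 = 6988.76379

x̄_st ≈ 6988.764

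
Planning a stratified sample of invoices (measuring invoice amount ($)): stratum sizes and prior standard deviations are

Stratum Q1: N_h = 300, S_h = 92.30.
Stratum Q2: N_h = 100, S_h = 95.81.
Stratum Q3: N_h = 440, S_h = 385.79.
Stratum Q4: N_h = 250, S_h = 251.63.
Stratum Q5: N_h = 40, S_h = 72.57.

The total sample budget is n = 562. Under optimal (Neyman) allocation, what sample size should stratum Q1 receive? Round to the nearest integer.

57

Neyman allocation: n_h = n · N_h S_h / Σ N_i S_i, with n = 562.
  stratum Q1: N_h·S_h = 300·92.30 = 27690.00
  stratum Q2: N_h·S_h = 100·95.81 = 9581.00
  stratum Q3: N_h·S_h = 440·385.79 = 169747.60
  stratum Q4: N_h·S_h = 250·251.63 = 62907.50
  stratum Q5: N_h·S_h = 40·72.57 = 2902.80
Σ N_h S_h = 272828.90
n for stratum Q1 = 562·27690.00/272828.90 = 57.039 → 57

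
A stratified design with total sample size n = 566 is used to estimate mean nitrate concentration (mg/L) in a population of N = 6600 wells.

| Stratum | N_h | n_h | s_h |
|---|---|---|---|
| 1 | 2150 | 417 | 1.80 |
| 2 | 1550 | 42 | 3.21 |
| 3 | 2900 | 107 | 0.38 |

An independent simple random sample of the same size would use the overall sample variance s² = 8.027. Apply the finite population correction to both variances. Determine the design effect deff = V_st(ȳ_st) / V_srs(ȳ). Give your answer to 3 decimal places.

V̂(ȳ_st) = Σ W_h² (1 − n_h/N_h) s_h²/n_h, with W_h = N_h/N and N = 6600:
  stratum 1: (2150/6600)²·(1 − 417/2150)·1.80²/417 = 0.000664597
  stratum 2: (1550/6600)²·(1 − 42/1550)·3.21²/42 = 0.0131645
  stratum 3: (2900/6600)²·(1 − 107/2900)·0.38²/107 = 0.000250937
V_st = 0.0140801
V_srs = (1 − 566/6600)·8.027/566 = 0.0129658
deff = V_st / V_srs = 0.0140801/0.0129658 = 1.0859

deff ≈ 1.086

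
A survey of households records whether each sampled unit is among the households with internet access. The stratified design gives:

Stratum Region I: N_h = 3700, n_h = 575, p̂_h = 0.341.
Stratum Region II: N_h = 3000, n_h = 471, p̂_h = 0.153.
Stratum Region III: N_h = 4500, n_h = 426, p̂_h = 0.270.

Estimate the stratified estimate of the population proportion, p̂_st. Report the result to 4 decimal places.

N = 11200; stratum weights W_h = N_h/N.
p̂_st = Σ W_h p̂_h = (3700·0.341 + 3000·0.153 + 4500·0.270)/11200 = 0.26212

p̂_st ≈ 0.2621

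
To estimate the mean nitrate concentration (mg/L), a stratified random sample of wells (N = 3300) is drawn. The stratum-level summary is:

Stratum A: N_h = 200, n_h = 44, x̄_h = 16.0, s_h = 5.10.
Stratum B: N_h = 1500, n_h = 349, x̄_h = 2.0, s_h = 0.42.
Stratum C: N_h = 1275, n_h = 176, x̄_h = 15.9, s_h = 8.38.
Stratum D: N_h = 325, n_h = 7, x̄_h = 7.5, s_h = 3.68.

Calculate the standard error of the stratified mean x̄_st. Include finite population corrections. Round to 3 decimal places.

V̂(x̄_st) = Σ W_h² (1 − n_h/N_h) s_h²/n_h, with W_h = N_h/N and N = 3300:
  stratum A: (200/3300)²·(1 − 44/200)·5.10²/44 = 0.00169361
  stratum B: (1500/3300)²·(1 − 349/1500)·0.42²/349 = 8.01331e-05
  stratum C: (1275/3300)²·(1 − 176/1275)·8.38²/176 = 0.0513399
  stratum D: (325/3300)²·(1 − 7/325)·3.68²/7 = 0.0183603
V̂(x̄_st) = 0.071474
SE(x̄_st) = √0.071474 = 0.267346

SE(x̄_st) ≈ 0.267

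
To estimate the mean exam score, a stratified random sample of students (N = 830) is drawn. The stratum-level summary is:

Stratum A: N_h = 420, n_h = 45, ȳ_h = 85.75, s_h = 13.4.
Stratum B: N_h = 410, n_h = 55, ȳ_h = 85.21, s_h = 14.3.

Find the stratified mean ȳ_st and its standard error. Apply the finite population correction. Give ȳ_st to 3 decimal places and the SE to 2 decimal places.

ȳ_st ≈ 85.483, SE ≈ 1.30

ȳ_st = Σ W_h ȳ_h = (420·85.75 + 410·85.21)/830 = 85.48325
V̂(ȳ_st) = Σ W_h² (1 − n_h/N_h) s_h²/n_h, with W_h = N_h/N and N = 830:
  stratum A: (420/830)²·(1 − 45/420)·13.4²/45 = 0.912266
  stratum B: (410/830)²·(1 − 55/410)·14.3²/55 = 0.785535
V̂(ȳ_st) = 1.6978
SE(ȳ_st) = √1.6978 = 1.303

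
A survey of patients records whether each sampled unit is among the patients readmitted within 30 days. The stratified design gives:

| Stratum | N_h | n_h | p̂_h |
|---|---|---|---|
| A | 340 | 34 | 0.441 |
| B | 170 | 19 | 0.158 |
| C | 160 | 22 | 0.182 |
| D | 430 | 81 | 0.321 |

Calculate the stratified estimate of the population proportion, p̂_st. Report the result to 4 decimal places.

p̂_st ≈ 0.3127

N = 1100; stratum weights W_h = N_h/N.
p̂_st = Σ W_h p̂_h = (340·0.441 + 170·0.158 + 160·0.182 + 430·0.321)/1100 = 0.31268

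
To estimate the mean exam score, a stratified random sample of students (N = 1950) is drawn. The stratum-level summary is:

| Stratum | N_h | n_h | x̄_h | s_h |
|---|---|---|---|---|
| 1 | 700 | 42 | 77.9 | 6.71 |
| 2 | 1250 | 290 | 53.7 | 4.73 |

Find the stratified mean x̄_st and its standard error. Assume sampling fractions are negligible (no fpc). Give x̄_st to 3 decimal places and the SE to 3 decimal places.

x̄_st = Σ W_h x̄_h = (700·77.9 + 1250·53.7)/1950 = 62.38718
V̂(x̄_st) = Σ W_h² s_h²/n_h, with W_h = N_h/N and N = 1950:
  stratum 1: (700/1950)²·6.71²/42 = 0.138141
  stratum 2: (1250/1950)²·4.73²/290 = 0.0317012
V̂(x̄_st) = 0.169842
SE(x̄_st) = √0.169842 = 0.412119

x̄_st ≈ 62.387, SE ≈ 0.412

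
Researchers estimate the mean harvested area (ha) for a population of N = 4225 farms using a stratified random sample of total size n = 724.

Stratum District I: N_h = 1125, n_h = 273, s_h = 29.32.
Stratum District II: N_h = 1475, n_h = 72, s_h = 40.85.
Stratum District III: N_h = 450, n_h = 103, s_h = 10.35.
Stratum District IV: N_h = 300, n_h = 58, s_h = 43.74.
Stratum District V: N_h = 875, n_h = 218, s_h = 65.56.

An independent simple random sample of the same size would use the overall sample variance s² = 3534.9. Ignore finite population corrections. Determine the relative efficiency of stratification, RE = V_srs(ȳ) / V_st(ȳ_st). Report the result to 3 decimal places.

RE ≈ 1.199

V̂(ȳ_st) = Σ W_h² s_h²/n_h, with W_h = N_h/N and N = 4225:
  stratum District I: (1125/4225)²·29.32²/273 = 0.223263
  stratum District II: (1475/4225)²·40.85²/72 = 2.82476
  stratum District III: (450/4225)²·10.35²/103 = 0.0117982
  stratum District IV: (300/4225)²·43.74²/58 = 0.16631
  stratum District V: (875/4225)²·65.56²/218 = 0.845637
V_st = 4.07177
V_srs = s²/n = 3534.9/724 = 4.88246
Relative efficiency = V_srs / V_st = 4.88246/4.07177 = 1.1991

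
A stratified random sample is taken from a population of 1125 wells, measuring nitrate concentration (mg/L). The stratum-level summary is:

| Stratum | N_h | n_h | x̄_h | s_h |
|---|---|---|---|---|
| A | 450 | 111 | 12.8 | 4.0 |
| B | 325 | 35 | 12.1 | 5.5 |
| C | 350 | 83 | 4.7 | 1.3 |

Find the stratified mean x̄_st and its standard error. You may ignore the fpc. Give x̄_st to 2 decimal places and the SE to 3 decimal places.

x̄_st ≈ 10.08, SE ≈ 0.312

x̄_st = Σ W_h x̄_h = (450·12.8 + 325·12.1 + 350·4.7)/1125 = 10.07778
V̂(x̄_st) = Σ W_h² s_h²/n_h, with W_h = N_h/N and N = 1125:
  stratum A: (450/1125)²·4.0²/111 = 0.0230631
  stratum B: (325/1125)²·5.5²/35 = 0.0721305
  stratum C: (350/1125)²·1.3²/83 = 0.00197079
V̂(x̄_st) = 0.0971644
SE(x̄_st) = √0.0971644 = 0.311712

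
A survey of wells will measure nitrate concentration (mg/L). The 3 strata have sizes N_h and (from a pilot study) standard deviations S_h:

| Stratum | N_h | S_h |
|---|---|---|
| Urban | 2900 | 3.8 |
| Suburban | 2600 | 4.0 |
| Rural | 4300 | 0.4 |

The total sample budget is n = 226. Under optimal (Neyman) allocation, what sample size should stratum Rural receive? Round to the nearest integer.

Neyman allocation: n_h = n · N_h S_h / Σ N_i S_i, with n = 226.
  stratum Urban: N_h·S_h = 2900·3.8 = 11020.00
  stratum Suburban: N_h·S_h = 2600·4.0 = 10400.00
  stratum Rural: N_h·S_h = 4300·0.4 = 1720.00
Σ N_h S_h = 23140.00
n for stratum Rural = 226·1720.00/23140.00 = 16.799 → 17

17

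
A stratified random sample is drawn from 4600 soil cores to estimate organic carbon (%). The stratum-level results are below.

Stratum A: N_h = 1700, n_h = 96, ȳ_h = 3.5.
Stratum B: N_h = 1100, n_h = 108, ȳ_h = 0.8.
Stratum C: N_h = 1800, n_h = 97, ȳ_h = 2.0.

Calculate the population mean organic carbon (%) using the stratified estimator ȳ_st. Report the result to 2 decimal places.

N = Σ N_h = 4600. Stratum weights W_h = N_h/N.
ȳ_st = (1700·3.5 + 1100·0.8 + 1800·2.0) / 4600 = 2.2674

ȳ_st ≈ 2.27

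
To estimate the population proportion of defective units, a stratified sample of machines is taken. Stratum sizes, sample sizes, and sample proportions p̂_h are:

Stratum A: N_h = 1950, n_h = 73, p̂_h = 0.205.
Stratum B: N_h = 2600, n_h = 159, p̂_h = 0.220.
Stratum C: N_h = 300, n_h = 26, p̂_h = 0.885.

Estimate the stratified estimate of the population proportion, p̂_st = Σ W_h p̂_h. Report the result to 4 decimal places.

N = 4850; stratum weights W_h = N_h/N.
p̂_st = Σ W_h p̂_h = (1950·0.205 + 2600·0.220 + 300·0.885)/4850 = 0.25510

p̂_st ≈ 0.2551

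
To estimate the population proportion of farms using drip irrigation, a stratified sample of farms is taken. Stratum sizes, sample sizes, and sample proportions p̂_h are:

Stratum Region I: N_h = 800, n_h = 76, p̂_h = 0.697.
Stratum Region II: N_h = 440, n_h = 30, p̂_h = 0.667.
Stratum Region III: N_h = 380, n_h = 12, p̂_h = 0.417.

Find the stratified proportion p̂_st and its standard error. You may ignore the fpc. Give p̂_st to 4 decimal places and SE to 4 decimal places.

p̂_st ≈ 0.6232, SE ≈ 0.0497

N = 1620; stratum weights W_h = N_h/N.
p̂_st = Σ W_h p̂_h = (800·0.697 + 440·0.667 + 380·0.417)/1620 = 0.62317
V̂(p̂_st) = Σ W_h² p̂_h(1−p̂_h)/(n_h−1):
  stratum Region I: (800/1620)²·0.697·0.303/75 = 0.000686695
  stratum Region II: (440/1620)²·0.667·0.333/29 = 0.000564999
  stratum Region III: (380/1620)²·0.417·0.583/11 = 0.00121604
V̂(p̂_st) = 0.00246774; SE = √V̂ = 0.0496763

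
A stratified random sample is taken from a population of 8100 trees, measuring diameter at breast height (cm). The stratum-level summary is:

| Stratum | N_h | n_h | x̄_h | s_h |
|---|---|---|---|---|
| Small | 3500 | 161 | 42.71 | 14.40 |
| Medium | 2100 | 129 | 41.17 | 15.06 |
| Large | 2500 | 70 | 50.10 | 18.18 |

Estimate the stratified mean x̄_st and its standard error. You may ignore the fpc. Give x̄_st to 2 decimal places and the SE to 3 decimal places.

x̄_st = Σ W_h x̄_h = (3500·42.71 + 2100·41.17 + 2500·50.10)/8100 = 44.59160
V̂(x̄_st) = Σ W_h² s_h²/n_h, with W_h = N_h/N and N = 8100:
  stratum Small: (3500/8100)²·14.40²/161 = 0.240472
  stratum Medium: (2100/8100)²·15.06²/129 = 0.118176
  stratum Large: (2500/8100)²·18.18²/70 = 0.44978
V̂(x̄_st) = 0.808428
SE(x̄_st) = √0.808428 = 0.899126

x̄_st ≈ 44.59, SE ≈ 0.899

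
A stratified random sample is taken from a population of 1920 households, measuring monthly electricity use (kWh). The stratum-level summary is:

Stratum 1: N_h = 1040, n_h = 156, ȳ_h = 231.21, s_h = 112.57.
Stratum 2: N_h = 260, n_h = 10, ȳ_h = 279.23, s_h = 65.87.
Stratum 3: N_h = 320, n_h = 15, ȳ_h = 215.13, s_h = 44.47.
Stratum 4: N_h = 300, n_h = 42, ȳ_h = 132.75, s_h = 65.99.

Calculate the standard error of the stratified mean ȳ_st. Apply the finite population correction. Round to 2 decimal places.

SE(ȳ_st) ≈ 5.79

V̂(ȳ_st) = Σ W_h² (1 − n_h/N_h) s_h²/n_h, with W_h = N_h/N and N = 1920:
  stratum 1: (1040/1920)²·(1 − 156/1040)·112.57²/156 = 20.2583
  stratum 2: (260/1920)²·(1 − 10/260)·65.87²/10 = 7.65044
  stratum 3: (320/1920)²·(1 − 15/320)·44.47²/15 = 3.49052
  stratum 4: (300/1920)²·(1 − 42/300)·65.99²/42 = 2.17694
V̂(ȳ_st) = 33.5762
SE(ȳ_st) = √33.5762 = 5.7945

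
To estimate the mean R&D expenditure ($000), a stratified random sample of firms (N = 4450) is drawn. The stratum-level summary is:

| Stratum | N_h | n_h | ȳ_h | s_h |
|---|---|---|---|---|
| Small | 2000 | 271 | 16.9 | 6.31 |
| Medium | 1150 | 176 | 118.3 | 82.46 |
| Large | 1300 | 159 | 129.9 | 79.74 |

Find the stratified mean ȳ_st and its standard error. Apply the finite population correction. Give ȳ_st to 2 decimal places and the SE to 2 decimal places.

ȳ_st = Σ W_h ȳ_h = (2000·16.9 + 1150·118.3 + 1300·129.9)/4450 = 76.11573
V̂(ȳ_st) = Σ W_h² (1 − n_h/N_h) s_h²/n_h, with W_h = N_h/N and N = 4450:
  stratum Small: (2000/4450)²·(1 − 271/2000)·6.31²/271 = 0.0256563
  stratum Medium: (1150/4450)²·(1 − 176/1150)·82.46²/176 = 2.1853
  stratum Large: (1300/4450)²·(1 − 159/1300)·79.74²/159 = 2.99547
V̂(ȳ_st) = 5.20642
SE(ȳ_st) = √5.20642 = 2.28176

ȳ_st ≈ 76.12, SE ≈ 2.28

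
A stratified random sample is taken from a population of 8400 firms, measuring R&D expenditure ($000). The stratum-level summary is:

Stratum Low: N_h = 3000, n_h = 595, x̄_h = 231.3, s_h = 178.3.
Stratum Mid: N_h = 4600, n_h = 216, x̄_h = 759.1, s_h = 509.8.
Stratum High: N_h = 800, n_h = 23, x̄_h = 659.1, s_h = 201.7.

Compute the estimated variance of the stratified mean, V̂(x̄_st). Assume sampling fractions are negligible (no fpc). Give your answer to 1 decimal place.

V̂(x̄_st) = Σ W_h² s_h²/n_h, with W_h = N_h/N and N = 8400:
  stratum Low: (3000/8400)²·178.3²/595 = 6.81506
  stratum Mid: (4600/8400)²·509.8²/216 = 360.83
  stratum High: (800/8400)²·201.7²/23 = 16.0437
V̂(x̄_st) = 383.689

V̂(x̄_st) ≈ 383.7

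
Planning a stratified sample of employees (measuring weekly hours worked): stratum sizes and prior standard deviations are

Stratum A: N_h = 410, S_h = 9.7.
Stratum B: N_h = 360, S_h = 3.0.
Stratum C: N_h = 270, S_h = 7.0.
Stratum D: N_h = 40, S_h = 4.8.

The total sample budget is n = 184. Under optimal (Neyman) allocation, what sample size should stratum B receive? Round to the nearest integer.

Neyman allocation: n_h = n · N_h S_h / Σ N_i S_i, with n = 184.
  stratum A: N_h·S_h = 410·9.7 = 3977.00
  stratum B: N_h·S_h = 360·3.0 = 1080.00
  stratum C: N_h·S_h = 270·7.0 = 1890.00
  stratum D: N_h·S_h = 40·4.8 = 192.00
Σ N_h S_h = 7139.00
n for stratum B = 184·1080.00/7139.00 = 27.836 → 28

28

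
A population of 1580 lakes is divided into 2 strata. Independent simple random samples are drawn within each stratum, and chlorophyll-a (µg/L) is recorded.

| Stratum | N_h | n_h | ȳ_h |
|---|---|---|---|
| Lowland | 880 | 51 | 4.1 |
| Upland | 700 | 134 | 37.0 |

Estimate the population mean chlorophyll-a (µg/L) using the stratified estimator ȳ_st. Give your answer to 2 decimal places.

N = Σ N_h = 1580. Stratum weights W_h = N_h/N.
ȳ_st = (880·4.1 + 700·37.0) / 1580 = 18.6759

ȳ_st ≈ 18.68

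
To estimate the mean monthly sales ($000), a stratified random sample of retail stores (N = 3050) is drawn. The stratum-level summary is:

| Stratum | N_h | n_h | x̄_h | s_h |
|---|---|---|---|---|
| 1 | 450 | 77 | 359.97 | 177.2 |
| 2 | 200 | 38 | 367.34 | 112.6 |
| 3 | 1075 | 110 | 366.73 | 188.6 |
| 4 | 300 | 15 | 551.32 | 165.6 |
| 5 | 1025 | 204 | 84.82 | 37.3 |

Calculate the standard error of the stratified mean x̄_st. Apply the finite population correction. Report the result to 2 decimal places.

SE(x̄_st) ≈ 7.87

V̂(x̄_st) = Σ W_h² (1 − n_h/N_h) s_h²/n_h, with W_h = N_h/N and N = 3050:
  stratum 1: (450/3050)²·(1 − 77/450)·177.2²/77 = 7.35798
  stratum 2: (200/3050)²·(1 − 38/200)·112.6²/38 = 1.16209
  stratum 3: (1075/3050)²·(1 − 110/1075)·188.6²/110 = 36.0601
  stratum 4: (300/3050)²·(1 − 15/300)·165.6²/15 = 16.8033
  stratum 5: (1025/3050)²·(1 − 204/1025)·37.3²/204 = 0.616957
V̂(x̄_st) = 62.0005
SE(x̄_st) = √62.0005 = 7.87404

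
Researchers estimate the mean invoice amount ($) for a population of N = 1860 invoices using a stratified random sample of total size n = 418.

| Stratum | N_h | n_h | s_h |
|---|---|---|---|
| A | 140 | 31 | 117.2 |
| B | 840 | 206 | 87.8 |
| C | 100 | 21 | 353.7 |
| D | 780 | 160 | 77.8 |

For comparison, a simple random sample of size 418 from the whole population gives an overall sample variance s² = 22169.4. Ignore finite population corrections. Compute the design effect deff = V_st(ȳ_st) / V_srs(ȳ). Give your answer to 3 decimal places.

deff ≈ 0.641

V̂(ȳ_st) = Σ W_h² s_h²/n_h, with W_h = N_h/N and N = 1860:
  stratum A: (140/1860)²·117.2²/31 = 2.51029
  stratum B: (840/1860)²·87.8²/206 = 7.63228
  stratum C: (100/1860)²·353.7²/21 = 17.2197
  stratum D: (780/1860)²·77.8²/160 = 6.65277
V_st = 34.015
V_srs = s²/n = 22169.4/418 = 53.0368
deff = V_st / V_srs = 34.015/53.0368 = 0.6413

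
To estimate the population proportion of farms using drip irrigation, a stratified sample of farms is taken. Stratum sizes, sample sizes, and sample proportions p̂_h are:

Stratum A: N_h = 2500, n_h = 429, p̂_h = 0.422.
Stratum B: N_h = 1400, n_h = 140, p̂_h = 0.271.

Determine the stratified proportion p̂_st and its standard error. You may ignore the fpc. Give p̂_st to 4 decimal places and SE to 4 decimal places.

p̂_st ≈ 0.3678, SE ≈ 0.0204

N = 3900; stratum weights W_h = N_h/N.
p̂_st = Σ W_h p̂_h = (2500·0.422 + 1400·0.271)/3900 = 0.36779
V̂(p̂_st) = Σ W_h² p̂_h(1−p̂_h)/(n_h−1):
  stratum A: (2500/3900)²·0.422·0.578/428 = 0.000234179
  stratum B: (1400/3900)²·0.271·0.729/139 = 0.000183151
V̂(p̂_st) = 0.000417329; SE = √V̂ = 0.0204286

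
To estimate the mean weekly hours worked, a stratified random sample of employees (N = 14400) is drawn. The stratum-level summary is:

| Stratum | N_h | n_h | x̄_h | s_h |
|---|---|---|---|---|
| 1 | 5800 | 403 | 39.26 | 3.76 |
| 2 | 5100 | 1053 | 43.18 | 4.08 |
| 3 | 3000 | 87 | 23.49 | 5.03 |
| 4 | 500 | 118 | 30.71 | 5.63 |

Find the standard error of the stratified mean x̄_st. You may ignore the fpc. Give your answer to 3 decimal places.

V̂(x̄_st) = Σ W_h² s_h²/n_h, with W_h = N_h/N and N = 14400:
  stratum 1: (5800/14400)²·3.76²/403 = 0.00569117
  stratum 2: (5100/14400)²·4.08²/1053 = 0.00198293
  stratum 3: (3000/14400)²·5.03²/87 = 0.0126222
  stratum 4: (500/14400)²·5.63²/118 = 0.000323854
V̂(x̄_st) = 0.0206201
SE(x̄_st) = √0.0206201 = 0.143597

SE(x̄_st) ≈ 0.144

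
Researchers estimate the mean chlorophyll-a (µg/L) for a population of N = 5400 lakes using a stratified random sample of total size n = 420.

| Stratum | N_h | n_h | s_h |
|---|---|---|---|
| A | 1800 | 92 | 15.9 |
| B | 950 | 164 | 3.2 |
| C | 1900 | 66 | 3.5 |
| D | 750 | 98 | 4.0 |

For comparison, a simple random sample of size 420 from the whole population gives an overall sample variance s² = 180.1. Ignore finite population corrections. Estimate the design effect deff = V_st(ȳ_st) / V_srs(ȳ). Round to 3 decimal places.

deff ≈ 0.777

V̂(ȳ_st) = Σ W_h² s_h²/n_h, with W_h = N_h/N and N = 5400:
  stratum A: (1800/5400)²·15.9²/92 = 0.305326
  stratum B: (950/5400)²·3.2²/164 = 0.00193248
  stratum C: (1900/5400)²·3.5²/66 = 0.022978
  stratum D: (750/5400)²·4.0²/98 = 0.00314941
V_st = 0.333386
V_srs = s²/n = 180.1/420 = 0.42881
deff = V_st / V_srs = 0.333386/0.42881 = 0.7775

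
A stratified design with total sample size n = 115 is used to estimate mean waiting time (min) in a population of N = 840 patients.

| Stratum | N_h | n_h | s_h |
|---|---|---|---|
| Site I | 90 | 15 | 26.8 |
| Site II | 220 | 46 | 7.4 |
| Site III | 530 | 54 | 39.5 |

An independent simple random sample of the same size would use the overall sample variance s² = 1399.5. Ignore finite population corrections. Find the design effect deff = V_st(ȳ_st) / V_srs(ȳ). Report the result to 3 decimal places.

deff ≈ 0.997

V̂(ȳ_st) = Σ W_h² s_h²/n_h, with W_h = N_h/N and N = 840:
  stratum Site I: (90/840)²·26.8²/15 = 0.549673
  stratum Site II: (220/840)²·7.4²/46 = 0.0816568
  stratum Site III: (530/840)²·39.5²/54 = 11.5025
V_st = 12.1339
V_srs = s²/n = 1399.5/115 = 12.1696
deff = V_st / V_srs = 12.1339/12.1696 = 0.9971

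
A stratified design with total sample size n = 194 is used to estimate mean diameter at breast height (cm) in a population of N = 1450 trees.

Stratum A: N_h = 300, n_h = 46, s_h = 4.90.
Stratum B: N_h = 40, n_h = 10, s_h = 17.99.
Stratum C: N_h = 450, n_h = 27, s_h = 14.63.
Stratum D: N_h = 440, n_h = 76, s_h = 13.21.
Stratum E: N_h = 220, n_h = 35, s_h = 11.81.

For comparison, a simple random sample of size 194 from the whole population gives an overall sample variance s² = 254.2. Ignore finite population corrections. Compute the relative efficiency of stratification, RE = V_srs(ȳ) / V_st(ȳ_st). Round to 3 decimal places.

V̂(ȳ_st) = Σ W_h² s_h²/n_h, with W_h = N_h/N and N = 1450:
  stratum A: (300/1450)²·4.90²/46 = 0.022343
  stratum B: (40/1450)²·17.99²/10 = 0.024629
  stratum C: (450/1450)²·14.63²/27 = 0.763509
  stratum D: (440/1450)²·13.21²/76 = 0.211427
  stratum E: (220/1450)²·11.81²/35 = 0.0917363
V_st = 1.11364
V_srs = s²/n = 254.2/194 = 1.31031
Relative efficiency = V_srs / V_st = 1.31031/1.11364 = 1.1766

RE ≈ 1.177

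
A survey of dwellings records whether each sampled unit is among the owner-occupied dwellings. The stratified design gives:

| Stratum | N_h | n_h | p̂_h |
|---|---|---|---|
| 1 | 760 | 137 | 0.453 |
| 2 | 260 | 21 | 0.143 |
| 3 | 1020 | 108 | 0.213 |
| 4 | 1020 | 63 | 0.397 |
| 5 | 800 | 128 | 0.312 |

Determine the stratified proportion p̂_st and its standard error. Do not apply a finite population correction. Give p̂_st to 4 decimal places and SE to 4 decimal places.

p̂_st ≈ 0.3247, SE ≈ 0.0235

N = 3860; stratum weights W_h = N_h/N.
p̂_st = Σ W_h p̂_h = (760·0.453 + 260·0.143 + 1020·0.213 + 1020·0.397 + 800·0.312)/3860 = 0.32468
V̂(p̂_st) = Σ W_h² p̂_h(1−p̂_h)/(n_h−1):
  stratum 1: (760/3860)²·0.453·0.547/136 = 7.06316e-05
  stratum 2: (260/3860)²·0.143·0.857/20 = 2.78009e-05
  stratum 3: (1020/3860)²·0.213·0.787/107 = 0.000109395
  stratum 4: (1020/3860)²·0.397·0.603/62 = 0.000269614
  stratum 5: (800/3860)²·0.312·0.688/127 = 7.26013e-05
V̂(p̂_st) = 0.000550042; SE = √V̂ = 0.023453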